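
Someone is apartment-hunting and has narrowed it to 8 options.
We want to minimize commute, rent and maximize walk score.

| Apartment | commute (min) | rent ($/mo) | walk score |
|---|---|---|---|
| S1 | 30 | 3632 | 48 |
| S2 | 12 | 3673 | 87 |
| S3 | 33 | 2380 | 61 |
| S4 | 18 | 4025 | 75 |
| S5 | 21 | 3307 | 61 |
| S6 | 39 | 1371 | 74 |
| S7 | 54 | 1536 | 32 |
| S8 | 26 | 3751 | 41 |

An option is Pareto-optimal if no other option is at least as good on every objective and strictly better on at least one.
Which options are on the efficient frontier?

S2, S3, S5, S6

S1: dominated by S5 (commute 21≤30, rent 3307≤3632, walk score 61≥48).
S2: not dominated (best commute).
S3: not dominated.
S4: dominated by S2 (commute 12≤18, rent 3673≤4025, walk score 87≥75).
S5: not dominated.
S6: not dominated (best rent).
S7: dominated by S6 (commute 39≤54, rent 1371≤1536, walk score 74≥32).
S8: dominated by S2 (commute 12≤26, rent 3673≤3751, walk score 87≥41).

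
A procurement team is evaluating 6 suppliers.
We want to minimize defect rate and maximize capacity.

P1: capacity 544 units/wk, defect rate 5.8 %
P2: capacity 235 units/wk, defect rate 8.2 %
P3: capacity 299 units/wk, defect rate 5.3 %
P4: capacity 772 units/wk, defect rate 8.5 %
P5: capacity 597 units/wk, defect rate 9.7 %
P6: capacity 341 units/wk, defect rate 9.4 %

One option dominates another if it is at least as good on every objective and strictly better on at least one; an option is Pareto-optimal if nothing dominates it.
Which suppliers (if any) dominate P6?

P1, P4

P1: capacity 544≥341, defect rate 5.8≤9.4 — dominates P6.
P4: capacity 772≥341, defect rate 8.5≤9.4 — dominates P6.
Others (P2, P3, P5) are each worse than P6 on at least one objective.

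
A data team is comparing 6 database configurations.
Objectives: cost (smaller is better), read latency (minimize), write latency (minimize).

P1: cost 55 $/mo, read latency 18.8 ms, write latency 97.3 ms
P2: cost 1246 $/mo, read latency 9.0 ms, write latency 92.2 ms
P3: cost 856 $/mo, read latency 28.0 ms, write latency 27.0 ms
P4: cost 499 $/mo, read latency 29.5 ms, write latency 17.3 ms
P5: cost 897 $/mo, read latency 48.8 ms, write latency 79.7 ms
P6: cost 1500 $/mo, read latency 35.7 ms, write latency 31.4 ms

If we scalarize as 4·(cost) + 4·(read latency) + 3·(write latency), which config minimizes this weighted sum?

P1

P1: 4·55 + 4·18.8 + 3·97.3 = 587.1
P2: 4·1246 + 4·9.0 + 3·92.2 = 5296.6
P3: 4·856 + 4·28.0 + 3·27.0 = 3617.0
P4: 4·499 + 4·29.5 + 3·17.3 = 2165.9
P5: 4·897 + 4·48.8 + 3·79.7 = 4022.3
P6: 4·1500 + 4·35.7 + 3·31.4 = 6237.0
Lowest: P1 at 587.1.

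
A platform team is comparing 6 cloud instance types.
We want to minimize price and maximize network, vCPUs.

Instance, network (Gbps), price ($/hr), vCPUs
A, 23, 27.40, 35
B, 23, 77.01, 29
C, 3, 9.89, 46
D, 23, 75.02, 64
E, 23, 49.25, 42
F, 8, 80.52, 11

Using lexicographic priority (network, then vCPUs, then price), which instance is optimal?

D

First maximize network: best is 23, kept {A, B, D, E}.
Then maximize vCPUs: best is 64, kept {D}.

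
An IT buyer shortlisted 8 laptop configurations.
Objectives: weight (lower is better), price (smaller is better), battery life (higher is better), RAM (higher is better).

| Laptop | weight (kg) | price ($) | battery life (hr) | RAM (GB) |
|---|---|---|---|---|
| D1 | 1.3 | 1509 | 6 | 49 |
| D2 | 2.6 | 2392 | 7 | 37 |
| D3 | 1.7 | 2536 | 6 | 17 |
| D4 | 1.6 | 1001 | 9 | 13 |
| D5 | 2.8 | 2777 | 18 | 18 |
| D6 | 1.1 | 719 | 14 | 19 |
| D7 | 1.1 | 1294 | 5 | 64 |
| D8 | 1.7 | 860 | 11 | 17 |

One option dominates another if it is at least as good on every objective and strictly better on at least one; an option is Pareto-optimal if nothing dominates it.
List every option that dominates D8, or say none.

D6: weight 1.1≤1.7, price 719≤860, battery life 14≥11, RAM 19≥17 — dominates D8.
Others (D1, D2, D3, D4, D5, D7) are each worse than D8 on at least one objective.

D6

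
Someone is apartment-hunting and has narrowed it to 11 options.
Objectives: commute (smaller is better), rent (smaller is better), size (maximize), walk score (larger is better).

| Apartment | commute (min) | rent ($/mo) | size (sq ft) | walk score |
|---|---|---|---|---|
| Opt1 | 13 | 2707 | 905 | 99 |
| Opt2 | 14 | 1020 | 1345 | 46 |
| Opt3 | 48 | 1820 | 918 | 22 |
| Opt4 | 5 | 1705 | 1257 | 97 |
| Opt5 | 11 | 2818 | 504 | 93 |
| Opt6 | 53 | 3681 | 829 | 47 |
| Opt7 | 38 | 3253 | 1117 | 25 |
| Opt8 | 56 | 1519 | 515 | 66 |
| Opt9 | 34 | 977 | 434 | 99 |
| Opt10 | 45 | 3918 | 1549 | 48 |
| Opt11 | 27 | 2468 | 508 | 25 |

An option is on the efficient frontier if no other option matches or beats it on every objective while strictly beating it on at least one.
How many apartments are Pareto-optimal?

6

Opt1: not dominated.
Opt2: not dominated.
Opt3: dominated by Opt2 (commute 14≤48, rent 1020≤1820, size 1345≥918, walk score 46≥22).
Opt4: not dominated (best commute).
Opt5: dominated by Opt4 (commute 5≤11, rent 1705≤2818, size 1257≥504, walk score 97≥93).
Opt6: dominated by Opt1 (commute 13≤53, rent 2707≤3681, size 905≥829, walk score 99≥47).
Opt7: dominated by Opt2 (commute 14≤38, rent 1020≤3253, size 1345≥1117, walk score 46≥25).
Opt8: not dominated.
Opt9: not dominated (best rent).
Opt10: not dominated (best size).
Opt11: dominated by Opt2 (commute 14≤27, rent 1020≤2468, size 1345≥508, walk score 46≥25).
Pareto-optimal: Opt1, Opt2, Opt4, Opt8, Opt9, Opt10 → 6.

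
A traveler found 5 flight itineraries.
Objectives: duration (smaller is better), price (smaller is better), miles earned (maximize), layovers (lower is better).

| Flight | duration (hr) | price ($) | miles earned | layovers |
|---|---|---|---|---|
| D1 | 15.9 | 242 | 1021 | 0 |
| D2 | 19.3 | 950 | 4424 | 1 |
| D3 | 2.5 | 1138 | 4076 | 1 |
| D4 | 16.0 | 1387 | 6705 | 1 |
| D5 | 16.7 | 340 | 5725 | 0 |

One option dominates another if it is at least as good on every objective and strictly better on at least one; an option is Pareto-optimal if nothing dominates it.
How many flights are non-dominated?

4

D1: not dominated (best price).
D2: dominated by D5 (duration 16.7≤19.3, price 340≤950, miles earned 5725≥4424, layovers 0≤1).
D3: not dominated (best duration).
D4: not dominated (best miles earned).
D5: not dominated.
Pareto-optimal: D1, D3, D4, D5 → 4.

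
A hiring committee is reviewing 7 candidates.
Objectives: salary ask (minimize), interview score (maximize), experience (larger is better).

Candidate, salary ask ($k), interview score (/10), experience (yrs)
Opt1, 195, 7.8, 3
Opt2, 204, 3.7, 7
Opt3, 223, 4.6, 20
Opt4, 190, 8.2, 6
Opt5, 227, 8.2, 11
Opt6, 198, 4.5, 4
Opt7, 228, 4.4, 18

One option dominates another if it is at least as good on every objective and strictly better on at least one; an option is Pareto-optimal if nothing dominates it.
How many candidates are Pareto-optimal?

Opt1: dominated by Opt4 (salary ask 190≤195, interview score 8.2≥7.8, experience 6≥3).
Opt2: not dominated.
Opt3: not dominated (best experience).
Opt4: not dominated (best salary ask).
Opt5: not dominated.
Opt6: dominated by Opt4 (salary ask 190≤198, interview score 8.2≥4.5, experience 6≥4).
Opt7: dominated by Opt3 (salary ask 223≤228, interview score 4.6≥4.4, experience 20≥18).
Pareto-optimal: Opt2, Opt3, Opt4, Opt5 → 4.

4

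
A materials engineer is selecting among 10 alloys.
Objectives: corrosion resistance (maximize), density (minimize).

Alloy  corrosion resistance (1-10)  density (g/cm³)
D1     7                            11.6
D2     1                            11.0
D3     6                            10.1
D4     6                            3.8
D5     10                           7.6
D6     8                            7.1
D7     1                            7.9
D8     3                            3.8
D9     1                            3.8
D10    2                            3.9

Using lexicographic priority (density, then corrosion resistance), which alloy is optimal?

D4

First minimize density: best is 3.8, kept {D4, D8, D9}.
Then maximize corrosion resistance: best is 6, kept {D4}.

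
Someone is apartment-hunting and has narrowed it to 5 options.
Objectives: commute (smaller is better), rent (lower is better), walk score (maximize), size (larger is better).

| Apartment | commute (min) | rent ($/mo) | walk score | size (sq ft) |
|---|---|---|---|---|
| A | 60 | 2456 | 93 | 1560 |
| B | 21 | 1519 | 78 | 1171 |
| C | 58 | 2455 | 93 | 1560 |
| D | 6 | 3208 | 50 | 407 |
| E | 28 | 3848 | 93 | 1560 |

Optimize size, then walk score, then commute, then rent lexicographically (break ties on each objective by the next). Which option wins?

E

First maximize size: best is 1560, kept {A, C, E}.
Then maximize walk score: best is 93, kept {A, C, E}.
Then minimize commute: best is 28, kept {E}.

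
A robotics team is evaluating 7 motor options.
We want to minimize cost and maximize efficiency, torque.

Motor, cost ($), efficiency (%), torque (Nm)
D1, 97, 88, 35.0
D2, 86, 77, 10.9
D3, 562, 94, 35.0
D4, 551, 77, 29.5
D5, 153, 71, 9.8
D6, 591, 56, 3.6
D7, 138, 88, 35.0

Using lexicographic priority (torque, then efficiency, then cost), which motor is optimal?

D3

First maximize torque: best is 35.0, kept {D1, D3, D7}.
Then maximize efficiency: best is 94, kept {D3}.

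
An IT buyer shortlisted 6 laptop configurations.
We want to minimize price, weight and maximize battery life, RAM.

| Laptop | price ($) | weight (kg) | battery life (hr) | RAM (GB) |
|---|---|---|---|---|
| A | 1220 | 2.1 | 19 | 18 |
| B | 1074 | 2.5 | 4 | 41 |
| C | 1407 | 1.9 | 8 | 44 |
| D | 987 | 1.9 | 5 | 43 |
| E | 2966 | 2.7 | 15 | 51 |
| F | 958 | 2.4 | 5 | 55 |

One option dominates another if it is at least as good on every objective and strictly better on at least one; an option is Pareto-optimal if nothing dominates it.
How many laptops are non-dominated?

A: not dominated (best battery life).
B: dominated by D (price 987≤1074, weight 1.9≤2.5, battery life 5≥4, RAM 43≥41).
C: not dominated.
D: not dominated.
E: not dominated.
F: not dominated (best price).
Pareto-optimal: A, C, D, E, F → 5.

5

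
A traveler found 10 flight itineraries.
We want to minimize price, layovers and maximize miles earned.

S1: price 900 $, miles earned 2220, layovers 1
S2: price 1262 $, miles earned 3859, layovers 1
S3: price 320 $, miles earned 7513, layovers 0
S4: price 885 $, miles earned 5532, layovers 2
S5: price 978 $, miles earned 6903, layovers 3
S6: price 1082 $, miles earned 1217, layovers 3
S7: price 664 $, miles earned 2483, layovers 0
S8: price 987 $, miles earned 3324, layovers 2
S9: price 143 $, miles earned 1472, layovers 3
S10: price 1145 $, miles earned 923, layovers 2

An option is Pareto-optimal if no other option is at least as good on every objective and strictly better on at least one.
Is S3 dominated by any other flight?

S1: worse on price (900 vs 320).
S2: worse on price (1262 vs 320).
S4: worse on price (885 vs 320).
S5: worse on price (978 vs 320).
S6: worse on price (1082 vs 320).
S7: worse on price (664 vs 320).
S8: worse on price (987 vs 320).
S9: worse on miles earned (1472 vs 7513).
S10: worse on price (1145 vs 320).
No option is at least as good as S3 on every objective and strictly better on one.

No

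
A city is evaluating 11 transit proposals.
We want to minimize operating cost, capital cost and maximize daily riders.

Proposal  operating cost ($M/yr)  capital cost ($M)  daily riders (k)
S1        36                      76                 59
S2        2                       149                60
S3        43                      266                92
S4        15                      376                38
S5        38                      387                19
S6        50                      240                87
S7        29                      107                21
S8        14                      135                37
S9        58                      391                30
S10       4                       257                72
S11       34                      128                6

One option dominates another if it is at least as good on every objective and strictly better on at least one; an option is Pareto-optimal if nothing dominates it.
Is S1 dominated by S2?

S2 vs S1: S2 is worse on capital cost (149 vs 76), so it does not dominate S1.

No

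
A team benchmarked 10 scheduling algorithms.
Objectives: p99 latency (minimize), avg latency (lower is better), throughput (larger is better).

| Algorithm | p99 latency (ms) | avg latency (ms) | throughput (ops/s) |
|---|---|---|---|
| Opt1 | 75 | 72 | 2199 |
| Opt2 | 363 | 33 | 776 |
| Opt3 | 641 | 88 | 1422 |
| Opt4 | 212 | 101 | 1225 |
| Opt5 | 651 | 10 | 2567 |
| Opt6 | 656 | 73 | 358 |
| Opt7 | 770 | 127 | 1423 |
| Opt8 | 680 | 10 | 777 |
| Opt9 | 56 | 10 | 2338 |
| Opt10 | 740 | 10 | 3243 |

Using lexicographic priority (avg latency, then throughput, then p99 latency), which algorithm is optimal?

Opt10

First minimize avg latency: best is 10, kept {Opt5, Opt8, Opt9, Opt10}.
Then maximize throughput: best is 3243, kept {Opt10}.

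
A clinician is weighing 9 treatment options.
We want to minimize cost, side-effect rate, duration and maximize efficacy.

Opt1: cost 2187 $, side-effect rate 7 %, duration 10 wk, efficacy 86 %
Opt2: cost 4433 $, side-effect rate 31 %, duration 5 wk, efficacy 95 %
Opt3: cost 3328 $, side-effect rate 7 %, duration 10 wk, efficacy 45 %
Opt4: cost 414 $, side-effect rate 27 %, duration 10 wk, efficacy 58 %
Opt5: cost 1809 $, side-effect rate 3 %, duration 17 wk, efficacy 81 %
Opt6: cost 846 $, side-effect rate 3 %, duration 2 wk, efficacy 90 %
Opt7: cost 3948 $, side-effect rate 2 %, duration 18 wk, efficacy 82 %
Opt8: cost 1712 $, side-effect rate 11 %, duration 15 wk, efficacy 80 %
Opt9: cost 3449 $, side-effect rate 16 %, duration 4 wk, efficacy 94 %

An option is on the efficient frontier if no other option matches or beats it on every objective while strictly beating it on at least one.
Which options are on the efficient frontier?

Opt1: dominated by Opt6 (cost 846≤2187, side-effect rate 3≤7, duration 2≤10, efficacy 90≥86).
Opt2: not dominated (best efficacy).
Opt3: dominated by Opt1 (cost 2187≤3328, side-effect rate 7≤7, duration 10≤10, efficacy 86≥45).
Opt4: not dominated (best cost).
Opt5: dominated by Opt6 (cost 846≤1809, side-effect rate 3≤3, duration 2≤17, efficacy 90≥81).
Opt6: not dominated (best duration).
Opt7: not dominated (best side-effect rate).
Opt8: dominated by Opt6 (cost 846≤1712, side-effect rate 3≤11, duration 2≤15, efficacy 90≥80).
Opt9: not dominated.

Opt2, Opt4, Opt6, Opt7, Opt9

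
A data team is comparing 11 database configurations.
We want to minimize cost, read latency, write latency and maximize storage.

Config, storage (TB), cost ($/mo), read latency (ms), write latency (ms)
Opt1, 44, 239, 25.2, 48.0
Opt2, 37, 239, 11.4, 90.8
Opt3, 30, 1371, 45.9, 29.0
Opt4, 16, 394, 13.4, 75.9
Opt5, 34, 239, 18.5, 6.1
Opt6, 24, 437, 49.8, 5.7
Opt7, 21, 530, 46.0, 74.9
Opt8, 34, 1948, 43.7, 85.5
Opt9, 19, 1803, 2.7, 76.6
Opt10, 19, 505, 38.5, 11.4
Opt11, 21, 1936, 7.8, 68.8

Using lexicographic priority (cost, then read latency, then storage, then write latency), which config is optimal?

Opt2

First minimize cost: best is 239, kept {Opt1, Opt2, Opt5}.
Then minimize read latency: best is 11.4, kept {Opt2}.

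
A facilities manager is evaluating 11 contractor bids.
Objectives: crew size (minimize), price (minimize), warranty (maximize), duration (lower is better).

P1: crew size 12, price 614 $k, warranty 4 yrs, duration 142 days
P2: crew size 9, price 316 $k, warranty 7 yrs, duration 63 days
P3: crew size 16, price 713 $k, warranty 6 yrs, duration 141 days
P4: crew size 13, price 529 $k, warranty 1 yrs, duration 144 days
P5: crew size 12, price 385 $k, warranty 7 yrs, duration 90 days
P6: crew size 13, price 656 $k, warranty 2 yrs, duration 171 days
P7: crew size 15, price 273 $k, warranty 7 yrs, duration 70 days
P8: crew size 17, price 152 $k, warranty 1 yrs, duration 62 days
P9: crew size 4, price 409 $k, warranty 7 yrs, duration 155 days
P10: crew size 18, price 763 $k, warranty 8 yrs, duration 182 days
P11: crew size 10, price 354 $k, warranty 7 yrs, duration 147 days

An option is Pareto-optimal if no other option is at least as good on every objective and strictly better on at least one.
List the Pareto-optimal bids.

P2, P7, P8, P9, P10

P1: dominated by P2 (crew size 9≤12, price 316≤614, warranty 7≥4, duration 63≤142).
P2: not dominated.
P3: dominated by P2 (crew size 9≤16, price 316≤713, warranty 7≥6, duration 63≤141).
P4: dominated by P2 (crew size 9≤13, price 316≤529, warranty 7≥1, duration 63≤144).
P5: dominated by P2 (crew size 9≤12, price 316≤385, warranty 7≥7, duration 63≤90).
P6: dominated by P1 (crew size 12≤13, price 614≤656, warranty 4≥2, duration 142≤171).
P7: not dominated.
P8: not dominated (best price).
P9: not dominated (best crew size).
P10: not dominated (best warranty).
P11: dominated by P2 (crew size 9≤10, price 316≤354, warranty 7≥7, duration 63≤147).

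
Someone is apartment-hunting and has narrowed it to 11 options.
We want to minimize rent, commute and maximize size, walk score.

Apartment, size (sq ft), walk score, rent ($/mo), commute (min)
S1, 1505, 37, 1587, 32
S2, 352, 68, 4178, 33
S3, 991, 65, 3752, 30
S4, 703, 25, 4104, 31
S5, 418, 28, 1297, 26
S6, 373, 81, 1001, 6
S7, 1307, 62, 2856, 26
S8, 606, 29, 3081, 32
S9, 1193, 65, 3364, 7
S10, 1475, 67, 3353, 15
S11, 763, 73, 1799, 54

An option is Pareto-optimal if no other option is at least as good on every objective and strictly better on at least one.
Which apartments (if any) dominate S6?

S1: worse on walk score (37 vs 81).
S2: worse on size (352 vs 373).
S3: worse on walk score (65 vs 81).
S4: worse on walk score (25 vs 81).
S5: worse on walk score (28 vs 81).
S7: worse on walk score (62 vs 81).
S8: worse on walk score (29 vs 81).
S9: worse on walk score (65 vs 81).
S10: worse on walk score (67 vs 81).
S11: worse on walk score (73 vs 81).
No option dominates S6.

none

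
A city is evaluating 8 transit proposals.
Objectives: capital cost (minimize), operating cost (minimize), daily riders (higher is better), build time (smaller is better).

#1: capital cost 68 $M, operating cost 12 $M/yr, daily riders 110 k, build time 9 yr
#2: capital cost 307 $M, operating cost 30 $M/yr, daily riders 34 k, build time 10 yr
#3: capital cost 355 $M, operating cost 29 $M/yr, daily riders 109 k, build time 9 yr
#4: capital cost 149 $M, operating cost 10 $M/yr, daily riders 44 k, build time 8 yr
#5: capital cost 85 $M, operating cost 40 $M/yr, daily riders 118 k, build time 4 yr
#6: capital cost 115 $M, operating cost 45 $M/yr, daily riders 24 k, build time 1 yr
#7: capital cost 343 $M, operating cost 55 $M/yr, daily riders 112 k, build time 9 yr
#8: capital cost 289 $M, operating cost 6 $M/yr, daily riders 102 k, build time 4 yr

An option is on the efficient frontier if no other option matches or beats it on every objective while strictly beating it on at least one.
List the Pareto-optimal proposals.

#1: not dominated (best capital cost).
#2: dominated by #1 (capital cost 68≤307, operating cost 12≤30, daily riders 110≥34, build time 9≤10).
#3: dominated by #1 (capital cost 68≤355, operating cost 12≤29, daily riders 110≥109, build time 9≤9).
#4: not dominated.
#5: not dominated (best daily riders).
#6: not dominated (best build time).
#7: dominated by #5 (capital cost 85≤343, operating cost 40≤55, daily riders 118≥112, build time 4≤9).
#8: not dominated (best operating cost).

#1, #4, #5, #6, #8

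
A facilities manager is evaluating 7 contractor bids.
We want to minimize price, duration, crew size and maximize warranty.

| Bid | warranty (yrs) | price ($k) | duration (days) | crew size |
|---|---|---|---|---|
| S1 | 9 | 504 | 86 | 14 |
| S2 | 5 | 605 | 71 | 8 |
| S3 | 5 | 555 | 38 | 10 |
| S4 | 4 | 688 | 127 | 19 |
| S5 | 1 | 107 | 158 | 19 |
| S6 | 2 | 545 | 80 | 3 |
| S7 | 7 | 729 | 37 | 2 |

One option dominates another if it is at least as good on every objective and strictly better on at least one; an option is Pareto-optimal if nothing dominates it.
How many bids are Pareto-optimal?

S1: not dominated (best warranty).
S2: not dominated.
S3: not dominated.
S4: dominated by S1 (warranty 9≥4, price 504≤688, duration 86≤127, crew size 14≤19).
S5: not dominated (best price).
S6: not dominated.
S7: not dominated (best duration).
Pareto-optimal: S1, S2, S3, S5, S6, S7 → 6.

6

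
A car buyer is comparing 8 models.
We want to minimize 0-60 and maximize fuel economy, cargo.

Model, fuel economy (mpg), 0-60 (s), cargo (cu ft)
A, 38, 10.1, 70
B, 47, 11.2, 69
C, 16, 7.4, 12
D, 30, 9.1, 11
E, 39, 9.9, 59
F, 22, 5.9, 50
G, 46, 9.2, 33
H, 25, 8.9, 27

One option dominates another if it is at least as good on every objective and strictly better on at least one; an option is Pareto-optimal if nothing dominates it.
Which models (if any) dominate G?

none

A: worse on fuel economy (38 vs 46).
B: worse on 0-60 (11.2 vs 9.2).
C: worse on fuel economy (16 vs 46).
D: worse on fuel economy (30 vs 46).
E: worse on fuel economy (39 vs 46).
F: worse on fuel economy (22 vs 46).
H: worse on fuel economy (25 vs 46).
No option dominates G.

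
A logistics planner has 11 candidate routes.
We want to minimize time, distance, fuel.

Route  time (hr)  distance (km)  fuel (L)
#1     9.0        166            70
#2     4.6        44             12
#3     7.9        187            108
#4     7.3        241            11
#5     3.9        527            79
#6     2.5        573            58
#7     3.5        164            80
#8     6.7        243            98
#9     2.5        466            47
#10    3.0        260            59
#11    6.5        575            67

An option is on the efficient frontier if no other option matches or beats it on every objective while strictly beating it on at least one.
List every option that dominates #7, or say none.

#1: worse on time (9.0 vs 3.5).
#2: worse on time (4.6 vs 3.5).
#3: worse on time (7.9 vs 3.5).
#4: worse on time (7.3 vs 3.5).
#5: worse on time (3.9 vs 3.5).
#6: worse on distance (573 vs 164).
#8: worse on time (6.7 vs 3.5).
#9: worse on distance (466 vs 164).
#10: worse on distance (260 vs 164).
#11: worse on time (6.5 vs 3.5).
No option dominates #7.

none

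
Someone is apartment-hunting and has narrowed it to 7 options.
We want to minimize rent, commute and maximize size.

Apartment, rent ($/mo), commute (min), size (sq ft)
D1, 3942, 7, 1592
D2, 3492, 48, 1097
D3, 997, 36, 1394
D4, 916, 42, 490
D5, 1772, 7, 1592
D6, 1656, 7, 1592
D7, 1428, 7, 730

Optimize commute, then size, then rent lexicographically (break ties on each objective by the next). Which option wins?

D6

First minimize commute: best is 7, kept {D1, D5, D6, D7}.
Then maximize size: best is 1592, kept {D1, D5, D6}.
Then minimize rent: best is 1656, kept {D6}.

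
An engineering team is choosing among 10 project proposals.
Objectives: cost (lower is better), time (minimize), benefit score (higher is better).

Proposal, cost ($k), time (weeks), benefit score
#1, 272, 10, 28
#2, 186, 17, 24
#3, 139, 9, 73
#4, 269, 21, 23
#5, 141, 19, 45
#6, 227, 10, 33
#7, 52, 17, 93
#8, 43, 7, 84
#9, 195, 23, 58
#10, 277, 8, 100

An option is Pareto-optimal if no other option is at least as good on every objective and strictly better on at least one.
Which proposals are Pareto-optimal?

#1: dominated by #3 (cost 139≤272, time 9≤10, benefit score 73≥28).
#2: dominated by #3 (cost 139≤186, time 9≤17, benefit score 73≥24).
#3: dominated by #8 (cost 43≤139, time 7≤9, benefit score 84≥73).
#4: dominated by #2 (cost 186≤269, time 17≤21, benefit score 24≥23).
#5: dominated by #3 (cost 139≤141, time 9≤19, benefit score 73≥45).
#6: dominated by #3 (cost 139≤227, time 9≤10, benefit score 73≥33).
#7: not dominated.
#8: not dominated (best cost).
#9: dominated by #3 (cost 139≤195, time 9≤23, benefit score 73≥58).
#10: not dominated (best benefit score).

#7, #8, #10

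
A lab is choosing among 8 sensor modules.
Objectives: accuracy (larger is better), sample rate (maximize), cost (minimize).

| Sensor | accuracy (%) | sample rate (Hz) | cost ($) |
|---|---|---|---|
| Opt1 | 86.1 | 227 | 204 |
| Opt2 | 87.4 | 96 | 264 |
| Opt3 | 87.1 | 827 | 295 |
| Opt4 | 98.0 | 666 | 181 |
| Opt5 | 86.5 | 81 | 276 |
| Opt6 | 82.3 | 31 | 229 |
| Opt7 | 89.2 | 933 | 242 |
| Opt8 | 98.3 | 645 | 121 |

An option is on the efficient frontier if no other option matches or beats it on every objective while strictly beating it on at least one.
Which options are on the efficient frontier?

Opt4, Opt7, Opt8

Opt1: dominated by Opt4 (accuracy 98.0≥86.1, sample rate 666≥227, cost 181≤204).
Opt2: dominated by Opt4 (accuracy 98.0≥87.4, sample rate 666≥96, cost 181≤264).
Opt3: dominated by Opt7 (accuracy 89.2≥87.1, sample rate 933≥827, cost 242≤295).
Opt4: not dominated.
Opt5: dominated by Opt2 (accuracy 87.4≥86.5, sample rate 96≥81, cost 264≤276).
Opt6: dominated by Opt1 (accuracy 86.1≥82.3, sample rate 227≥31, cost 204≤229).
Opt7: not dominated (best sample rate).
Opt8: not dominated (best accuracy).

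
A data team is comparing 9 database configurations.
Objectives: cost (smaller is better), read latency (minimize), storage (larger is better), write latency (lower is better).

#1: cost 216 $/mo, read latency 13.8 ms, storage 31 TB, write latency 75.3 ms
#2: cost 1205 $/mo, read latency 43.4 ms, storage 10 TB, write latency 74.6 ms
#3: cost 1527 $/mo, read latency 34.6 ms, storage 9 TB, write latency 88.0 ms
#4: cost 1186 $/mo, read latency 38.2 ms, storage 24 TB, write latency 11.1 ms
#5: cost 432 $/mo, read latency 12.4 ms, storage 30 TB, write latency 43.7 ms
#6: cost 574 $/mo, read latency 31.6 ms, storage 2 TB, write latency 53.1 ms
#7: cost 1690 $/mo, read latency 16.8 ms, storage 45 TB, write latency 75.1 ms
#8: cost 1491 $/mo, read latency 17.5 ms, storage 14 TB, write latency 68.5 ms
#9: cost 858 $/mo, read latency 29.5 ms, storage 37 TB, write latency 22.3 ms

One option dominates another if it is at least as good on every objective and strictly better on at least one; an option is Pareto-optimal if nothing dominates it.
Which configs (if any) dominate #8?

#5

#5: cost 432≤1491, read latency 12.4≤17.5, storage 30≥14, write latency 43.7≤68.5 — dominates #8.
Others (#1, #2, #3, #4, #6, #7, #9) are each worse than #8 on at least one objective.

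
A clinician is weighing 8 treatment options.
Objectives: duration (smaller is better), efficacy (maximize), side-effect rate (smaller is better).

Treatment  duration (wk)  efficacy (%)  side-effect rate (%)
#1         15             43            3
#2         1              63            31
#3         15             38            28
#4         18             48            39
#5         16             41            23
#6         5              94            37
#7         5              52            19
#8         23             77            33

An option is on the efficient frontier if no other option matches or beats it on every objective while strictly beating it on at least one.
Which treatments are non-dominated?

#1: not dominated (best side-effect rate).
#2: not dominated (best duration).
#3: dominated by #1 (duration 15≤15, efficacy 43≥38, side-effect rate 3≤28).
#4: dominated by #2 (duration 1≤18, efficacy 63≥48, side-effect rate 31≤39).
#5: dominated by #1 (duration 15≤16, efficacy 43≥41, side-effect rate 3≤23).
#6: not dominated (best efficacy).
#7: not dominated.
#8: not dominated.

#1, #2, #6, #7, #8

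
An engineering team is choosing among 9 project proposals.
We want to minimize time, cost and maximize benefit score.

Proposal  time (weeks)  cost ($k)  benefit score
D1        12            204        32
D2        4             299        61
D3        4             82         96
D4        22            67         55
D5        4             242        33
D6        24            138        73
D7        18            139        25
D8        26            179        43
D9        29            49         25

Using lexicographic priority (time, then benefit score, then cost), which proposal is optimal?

D3

First minimize time: best is 4, kept {D2, D3, D5}.
Then maximize benefit score: best is 96, kept {D3}.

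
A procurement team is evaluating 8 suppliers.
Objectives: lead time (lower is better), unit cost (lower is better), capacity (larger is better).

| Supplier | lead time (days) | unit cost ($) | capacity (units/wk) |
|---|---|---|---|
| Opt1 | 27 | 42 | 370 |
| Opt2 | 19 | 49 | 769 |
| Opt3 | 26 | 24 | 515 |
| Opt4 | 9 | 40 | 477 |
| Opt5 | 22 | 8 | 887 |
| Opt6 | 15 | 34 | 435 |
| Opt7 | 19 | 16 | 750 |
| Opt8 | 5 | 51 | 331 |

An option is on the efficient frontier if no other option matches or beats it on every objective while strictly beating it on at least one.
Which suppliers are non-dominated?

Opt2, Opt4, Opt5, Opt6, Opt7, Opt8

Opt1: dominated by Opt3 (lead time 26≤27, unit cost 24≤42, capacity 515≥370).
Opt2: not dominated.
Opt3: dominated by Opt5 (lead time 22≤26, unit cost 8≤24, capacity 887≥515).
Opt4: not dominated.
Opt5: not dominated (best unit cost).
Opt6: not dominated.
Opt7: not dominated.
Opt8: not dominated (best lead time).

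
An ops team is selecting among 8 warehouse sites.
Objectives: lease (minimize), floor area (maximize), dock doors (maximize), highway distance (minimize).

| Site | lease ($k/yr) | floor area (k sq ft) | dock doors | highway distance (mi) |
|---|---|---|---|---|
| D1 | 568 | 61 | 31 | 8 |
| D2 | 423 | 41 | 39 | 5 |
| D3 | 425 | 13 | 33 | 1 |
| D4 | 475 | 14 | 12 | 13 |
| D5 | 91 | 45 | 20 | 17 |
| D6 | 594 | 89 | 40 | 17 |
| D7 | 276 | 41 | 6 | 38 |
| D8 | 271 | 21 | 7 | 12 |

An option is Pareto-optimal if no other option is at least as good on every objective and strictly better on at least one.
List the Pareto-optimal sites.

D1: not dominated.
D2: not dominated.
D3: not dominated (best highway distance).
D4: dominated by D2 (lease 423≤475, floor area 41≥14, dock doors 39≥12, highway distance 5≤13).
D5: not dominated (best lease).
D6: not dominated (best floor area).
D7: dominated by D5 (lease 91≤276, floor area 45≥41, dock doors 20≥6, highway distance 17≤38).
D8: not dominated.

D1, D2, D3, D5, D6, D8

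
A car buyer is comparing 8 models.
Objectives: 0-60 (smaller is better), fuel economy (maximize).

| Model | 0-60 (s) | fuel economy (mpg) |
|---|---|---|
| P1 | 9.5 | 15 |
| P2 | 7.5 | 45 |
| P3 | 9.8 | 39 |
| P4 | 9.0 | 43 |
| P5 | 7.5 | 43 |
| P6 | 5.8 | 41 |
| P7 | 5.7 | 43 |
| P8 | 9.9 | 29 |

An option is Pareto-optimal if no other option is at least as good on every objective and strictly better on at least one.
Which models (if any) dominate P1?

P2, P4, P5, P6, P7

P2: 0-60 7.5≤9.5, fuel economy 45≥15 — dominates P1.
P4: 0-60 9.0≤9.5, fuel economy 43≥15 — dominates P1.
P5: 0-60 7.5≤9.5, fuel economy 43≥15 — dominates P1.
P6: 0-60 5.8≤9.5, fuel economy 41≥15 — dominates P1.
P7: 0-60 5.7≤9.5, fuel economy 43≥15 — dominates P1.
Others (P3, P8) are each worse than P1 on at least one objective.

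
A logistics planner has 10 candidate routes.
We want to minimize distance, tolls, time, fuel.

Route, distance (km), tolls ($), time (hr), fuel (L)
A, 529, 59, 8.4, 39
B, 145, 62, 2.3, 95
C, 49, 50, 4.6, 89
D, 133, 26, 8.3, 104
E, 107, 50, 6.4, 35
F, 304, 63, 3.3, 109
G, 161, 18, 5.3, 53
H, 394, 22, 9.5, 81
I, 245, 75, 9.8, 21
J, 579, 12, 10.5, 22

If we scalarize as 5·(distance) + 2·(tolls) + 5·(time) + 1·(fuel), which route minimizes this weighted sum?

A: 5·529 + 2·59 + 5·8.4 + 1·39 = 2844.0
B: 5·145 + 2·62 + 5·2.3 + 1·95 = 955.5
C: 5·49 + 2·50 + 5·4.6 + 1·89 = 457.0
D: 5·133 + 2·26 + 5·8.3 + 1·104 = 862.5
E: 5·107 + 2·50 + 5·6.4 + 1·35 = 702.0
F: 5·304 + 2·63 + 5·3.3 + 1·109 = 1771.5
G: 5·161 + 2·18 + 5·5.3 + 1·53 = 920.5
H: 5·394 + 2·22 + 5·9.5 + 1·81 = 2142.5
I: 5·245 + 2·75 + 5·9.8 + 1·21 = 1445.0
J: 5·579 + 2·12 + 5·10.5 + 1·22 = 2993.5
Lowest: C at 457.0.

C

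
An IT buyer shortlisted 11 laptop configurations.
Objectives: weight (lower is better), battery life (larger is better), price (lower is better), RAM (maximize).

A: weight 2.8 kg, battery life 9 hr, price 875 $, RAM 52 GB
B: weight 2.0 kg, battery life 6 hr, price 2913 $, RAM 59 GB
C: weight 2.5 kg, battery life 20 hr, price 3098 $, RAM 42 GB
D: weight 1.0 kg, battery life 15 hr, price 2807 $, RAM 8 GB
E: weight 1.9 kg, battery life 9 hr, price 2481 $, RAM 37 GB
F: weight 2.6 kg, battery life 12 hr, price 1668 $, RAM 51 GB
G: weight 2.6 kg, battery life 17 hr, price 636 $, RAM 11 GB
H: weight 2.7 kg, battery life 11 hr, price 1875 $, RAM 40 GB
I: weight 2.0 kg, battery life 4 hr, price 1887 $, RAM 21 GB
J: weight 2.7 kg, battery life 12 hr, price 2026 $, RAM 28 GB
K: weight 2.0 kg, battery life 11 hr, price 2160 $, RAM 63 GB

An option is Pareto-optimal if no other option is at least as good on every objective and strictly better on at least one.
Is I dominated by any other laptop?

No

A: worse on weight (2.8 vs 2.0).
B: worse on price (2913 vs 1887).
C: worse on weight (2.5 vs 2.0).
D: worse on price (2807 vs 1887).
E: worse on price (2481 vs 1887).
F: worse on weight (2.6 vs 2.0).
G: worse on weight (2.6 vs 2.0).
H: worse on weight (2.7 vs 2.0).
J: worse on weight (2.7 vs 2.0).
K: worse on price (2160 vs 1887).
No option is at least as good as I on every objective and strictly better on one.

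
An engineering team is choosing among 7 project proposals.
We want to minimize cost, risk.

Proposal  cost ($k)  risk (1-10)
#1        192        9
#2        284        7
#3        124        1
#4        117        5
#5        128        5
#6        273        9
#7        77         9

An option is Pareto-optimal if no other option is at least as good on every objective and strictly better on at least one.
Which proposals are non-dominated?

#1: dominated by #3 (cost 124≤192, risk 1≤9).
#2: dominated by #3 (cost 124≤284, risk 1≤7).
#3: not dominated (best risk).
#4: not dominated.
#5: dominated by #3 (cost 124≤128, risk 1≤5).
#6: dominated by #1 (cost 192≤273, risk 9≤9).
#7: not dominated (best cost).

#3, #4, #7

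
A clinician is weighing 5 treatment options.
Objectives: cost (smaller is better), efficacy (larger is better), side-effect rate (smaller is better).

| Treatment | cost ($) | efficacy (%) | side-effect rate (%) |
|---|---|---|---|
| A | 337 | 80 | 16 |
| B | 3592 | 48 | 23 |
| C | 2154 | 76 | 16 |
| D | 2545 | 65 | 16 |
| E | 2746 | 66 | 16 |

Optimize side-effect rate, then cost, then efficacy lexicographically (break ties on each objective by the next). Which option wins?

First minimize side-effect rate: best is 16, kept {A, C, D, E}.
Then minimize cost: best is 337, kept {A}.

A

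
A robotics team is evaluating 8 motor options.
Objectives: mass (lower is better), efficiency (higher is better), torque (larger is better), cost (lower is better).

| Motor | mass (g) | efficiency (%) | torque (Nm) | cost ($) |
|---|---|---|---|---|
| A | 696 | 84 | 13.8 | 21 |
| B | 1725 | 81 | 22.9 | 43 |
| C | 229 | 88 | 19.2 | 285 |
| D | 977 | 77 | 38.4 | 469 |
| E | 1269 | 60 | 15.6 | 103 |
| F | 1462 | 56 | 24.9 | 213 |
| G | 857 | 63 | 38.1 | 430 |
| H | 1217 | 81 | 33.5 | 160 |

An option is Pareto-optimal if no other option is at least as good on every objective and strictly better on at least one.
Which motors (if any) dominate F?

H

H: mass 1217≤1462, efficiency 81≥56, torque 33.5≥24.9, cost 160≤213 — dominates F.
Others (A, B, C, D, E, G) are each worse than F on at least one objective.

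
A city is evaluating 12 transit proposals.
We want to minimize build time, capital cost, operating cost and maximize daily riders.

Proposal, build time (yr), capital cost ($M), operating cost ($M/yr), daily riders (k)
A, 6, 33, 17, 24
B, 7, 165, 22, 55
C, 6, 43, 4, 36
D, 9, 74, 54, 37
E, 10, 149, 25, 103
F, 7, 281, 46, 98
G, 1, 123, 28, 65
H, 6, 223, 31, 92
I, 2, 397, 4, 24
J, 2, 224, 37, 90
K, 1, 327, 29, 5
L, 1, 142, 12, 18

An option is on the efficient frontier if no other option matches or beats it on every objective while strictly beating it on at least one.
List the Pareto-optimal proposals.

A: not dominated (best capital cost).
B: not dominated.
C: not dominated.
D: not dominated.
E: not dominated (best daily riders).
F: not dominated.
G: not dominated.
H: not dominated.
I: not dominated.
J: not dominated.
K: dominated by G (build time 1≤1, capital cost 123≤327, operating cost 28≤29, daily riders 65≥5).
L: not dominated.

A, B, C, D, E, F, G, H, I, J, L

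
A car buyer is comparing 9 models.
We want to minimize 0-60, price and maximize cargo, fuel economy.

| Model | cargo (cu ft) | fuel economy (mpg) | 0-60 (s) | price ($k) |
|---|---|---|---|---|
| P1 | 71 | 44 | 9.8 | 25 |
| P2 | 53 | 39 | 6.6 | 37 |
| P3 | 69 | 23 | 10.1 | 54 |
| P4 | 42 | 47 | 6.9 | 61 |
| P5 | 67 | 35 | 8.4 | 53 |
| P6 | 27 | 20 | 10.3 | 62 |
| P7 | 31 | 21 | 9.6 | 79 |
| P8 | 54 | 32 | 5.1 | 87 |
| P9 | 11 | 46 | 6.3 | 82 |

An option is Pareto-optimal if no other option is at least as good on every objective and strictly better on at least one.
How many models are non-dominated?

P1: not dominated (best cargo).
P2: not dominated.
P3: dominated by P1 (cargo 71≥69, fuel economy 44≥23, 0-60 9.8≤10.1, price 25≤54).
P4: not dominated (best fuel economy).
P5: not dominated.
P6: dominated by P1 (cargo 71≥27, fuel economy 44≥20, 0-60 9.8≤10.3, price 25≤62).
P7: dominated by P2 (cargo 53≥31, fuel economy 39≥21, 0-60 6.6≤9.6, price 37≤79).
P8: not dominated (best 0-60).
P9: not dominated.
Pareto-optimal: P1, P2, P4, P5, P8, P9 → 6.

6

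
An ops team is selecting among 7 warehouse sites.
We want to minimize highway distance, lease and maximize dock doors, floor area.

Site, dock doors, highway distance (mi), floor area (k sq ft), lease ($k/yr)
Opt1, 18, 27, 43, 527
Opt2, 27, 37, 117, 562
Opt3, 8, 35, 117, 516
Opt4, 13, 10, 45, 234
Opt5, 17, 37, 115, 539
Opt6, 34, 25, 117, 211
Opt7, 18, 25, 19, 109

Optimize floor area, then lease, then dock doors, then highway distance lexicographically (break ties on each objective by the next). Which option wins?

Opt6

First maximize floor area: best is 117, kept {Opt2, Opt3, Opt6}.
Then minimize lease: best is 211, kept {Opt6}.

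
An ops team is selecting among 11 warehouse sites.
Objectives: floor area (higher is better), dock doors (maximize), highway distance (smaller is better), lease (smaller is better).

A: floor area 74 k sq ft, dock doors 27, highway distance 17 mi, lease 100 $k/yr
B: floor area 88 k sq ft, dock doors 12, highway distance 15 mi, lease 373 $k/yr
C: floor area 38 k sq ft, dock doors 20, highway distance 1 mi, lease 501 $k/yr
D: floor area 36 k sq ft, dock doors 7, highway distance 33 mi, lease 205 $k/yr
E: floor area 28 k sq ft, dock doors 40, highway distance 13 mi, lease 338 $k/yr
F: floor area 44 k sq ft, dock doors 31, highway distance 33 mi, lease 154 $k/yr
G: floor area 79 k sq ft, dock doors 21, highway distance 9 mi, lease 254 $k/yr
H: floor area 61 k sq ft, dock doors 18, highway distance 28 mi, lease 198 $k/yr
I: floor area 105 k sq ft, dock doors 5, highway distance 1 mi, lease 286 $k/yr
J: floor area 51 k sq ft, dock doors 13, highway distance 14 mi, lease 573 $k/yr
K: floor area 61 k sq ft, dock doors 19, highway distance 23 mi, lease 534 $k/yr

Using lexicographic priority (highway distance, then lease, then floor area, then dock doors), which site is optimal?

First minimize highway distance: best is 1, kept {C, I}.
Then minimize lease: best is 286, kept {I}.

I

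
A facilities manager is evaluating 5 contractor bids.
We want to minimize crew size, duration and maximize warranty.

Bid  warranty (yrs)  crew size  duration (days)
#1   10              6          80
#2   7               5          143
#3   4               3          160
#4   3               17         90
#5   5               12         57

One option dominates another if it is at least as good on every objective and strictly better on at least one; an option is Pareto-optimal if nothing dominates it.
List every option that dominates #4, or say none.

#1: warranty 10≥3, crew size 6≤17, duration 80≤90 — dominates #4.
#5: warranty 5≥3, crew size 12≤17, duration 57≤90 — dominates #4.
Others (#2, #3) are each worse than #4 on at least one objective.

#1, #5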